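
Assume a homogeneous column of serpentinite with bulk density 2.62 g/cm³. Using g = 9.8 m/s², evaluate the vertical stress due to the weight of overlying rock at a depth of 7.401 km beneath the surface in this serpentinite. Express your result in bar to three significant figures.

1900 bar

serpentinite: 2620 kg/m³ × 9.8 m/s² × 7401 m = 1.900×10^8 Pa = 1900 bar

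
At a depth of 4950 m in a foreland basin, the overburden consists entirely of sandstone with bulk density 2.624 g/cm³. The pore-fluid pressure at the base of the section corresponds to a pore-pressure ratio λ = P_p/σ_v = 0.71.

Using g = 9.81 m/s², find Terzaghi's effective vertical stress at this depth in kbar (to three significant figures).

0.370 kbar

Overburden (lithostatic) stress σ_v:
sandstone: 2624 kg/m³ × 9.81 m/s² × 4950 m = 1.274×10^8 Pa = 127.4 MPa
Pore pressure P_p = λ·σ_v = 0.71 × 127.4 MPa = 90.47 MPa
Effective stress σ' = σ_v − P_p = 127.4 − 90.47 = 36.952 MPa = 0.36952 kbar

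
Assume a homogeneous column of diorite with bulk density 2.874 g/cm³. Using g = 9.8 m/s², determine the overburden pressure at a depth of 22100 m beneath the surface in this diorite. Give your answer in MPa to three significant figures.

diorite: 2874 kg/m³ × 9.8 m/s² × 22100 m = 6.225×10^8 Pa = 622.5 MPa

622 MPa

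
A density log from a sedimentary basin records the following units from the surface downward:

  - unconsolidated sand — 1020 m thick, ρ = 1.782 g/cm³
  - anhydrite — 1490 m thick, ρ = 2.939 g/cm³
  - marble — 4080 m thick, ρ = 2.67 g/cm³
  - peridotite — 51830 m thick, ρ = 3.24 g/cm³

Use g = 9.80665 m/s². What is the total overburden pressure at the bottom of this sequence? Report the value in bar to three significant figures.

18100 bar

unconsolidated sand: 1782 kg/m³ × 9.80665 m/s² × 1020 m = 1.782×10^7 Pa = 178.2 bar
anhydrite: 2939 kg/m³ × 9.80665 m/s² × 1490 m = 4.294×10^7 Pa = 429.4 bar
marble: 2670 kg/m³ × 9.80665 m/s² × 4080 m = 1.068×10^8 Pa = 1068 bar
peridotite: 3240 kg/m³ × 9.80665 m/s² × 51830 m = 1.647×10^9 Pa = 16468 bar
Total = 178.2 + 429.4 + 1068 + 16468 = 18144 bar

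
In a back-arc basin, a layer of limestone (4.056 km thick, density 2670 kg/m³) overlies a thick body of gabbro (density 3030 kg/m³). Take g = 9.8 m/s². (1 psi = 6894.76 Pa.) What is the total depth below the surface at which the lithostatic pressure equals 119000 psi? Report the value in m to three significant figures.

28100 m

Pressure at base of upper layers: 2670×9.8×4056 = 1.061×10^8 Pa = 15393 psi
Remaining pressure to be supplied by gabbro: 8.205×10^8 − 1.061×10^8 = 7.143×10^8 Pa
Additional depth in gabbro = 7.143×10^8 Pa / (3030 kg/m³ × 9.8 m/s²) = 24057 m
Total depth = 4056 m + 24057 m = 28113 m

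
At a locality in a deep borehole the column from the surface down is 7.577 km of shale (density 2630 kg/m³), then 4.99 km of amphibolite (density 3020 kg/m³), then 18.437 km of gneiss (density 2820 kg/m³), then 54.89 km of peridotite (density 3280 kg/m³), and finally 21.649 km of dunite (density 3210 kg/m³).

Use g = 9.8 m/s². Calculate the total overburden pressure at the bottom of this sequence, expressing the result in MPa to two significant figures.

shale: 2630 kg/m³ × 9.8 m/s² × 7577 m = 1.953×10^8 Pa = 195.3 MPa
amphibolite: 3020 kg/m³ × 9.8 m/s² × 4990 m = 1.477×10^8 Pa = 147.7 MPa
gneiss: 2820 kg/m³ × 9.8 m/s² × 18437 m = 5.095×10^8 Pa = 509.5 MPa
peridotite: 3280 kg/m³ × 9.8 m/s² × 54890 m = 1.764×10^9 Pa = 1764 MPa
dunite: 3210 kg/m³ × 9.8 m/s² × 21649 m = 6.810×10^8 Pa = 681.0 MPa
Total = 195.3 + 147.7 + 509.5 + 1764 + 681.0 = 3297.9 MPa

3300 MPa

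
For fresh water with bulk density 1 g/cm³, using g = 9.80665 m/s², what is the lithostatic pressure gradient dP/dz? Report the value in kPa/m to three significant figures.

dP/dz = ρg = 1000 kg/m³ × 9.80665 m/s² = 9806.6 Pa/m
= 9806.6 Pa/m × (1 kPa/m / 1000.0 Pa/m) = 9.8066 kPa/m

9.81 kPa/m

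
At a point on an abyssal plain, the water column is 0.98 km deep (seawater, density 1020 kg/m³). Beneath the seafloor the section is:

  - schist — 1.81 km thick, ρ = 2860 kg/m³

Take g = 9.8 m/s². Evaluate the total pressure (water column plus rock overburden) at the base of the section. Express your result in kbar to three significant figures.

0.605 kbar

seawater: 1020 kg/m³ × 9.8 m/s² × 980 m = 9.796×10^6 Pa = 0.09796 kbar
schist: 2860 kg/m³ × 9.8 m/s² × 1810 m = 5.073×10^7 Pa = 0.5073 kbar
Total = 0.09796 + 0.5073 = 0.60527 kbar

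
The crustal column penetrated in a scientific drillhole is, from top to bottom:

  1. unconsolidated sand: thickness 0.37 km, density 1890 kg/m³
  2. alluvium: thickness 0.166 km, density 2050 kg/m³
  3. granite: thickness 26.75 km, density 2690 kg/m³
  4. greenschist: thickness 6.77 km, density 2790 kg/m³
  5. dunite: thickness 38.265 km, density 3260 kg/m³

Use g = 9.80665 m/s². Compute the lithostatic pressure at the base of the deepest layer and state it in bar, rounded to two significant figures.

unconsolidated sand: 1890 kg/m³ × 9.80665 m/s² × 370 m = 6.858×10^6 Pa = 68.58 bar
alluvium: 2050 kg/m³ × 9.80665 m/s² × 166 m = 3.337×10^6 Pa = 33.37 bar
granite: 2690 kg/m³ × 9.80665 m/s² × 26750 m = 7.057×10^8 Pa = 7057 bar
greenschist: 2790 kg/m³ × 9.80665 m/s² × 6770 m = 1.852×10^8 Pa = 1852 bar
dunite: 3260 kg/m³ × 9.80665 m/s² × 38265 m = 1.223×10^9 Pa = 12233 bar
Total = 68.58 + 33.37 + 7057 + 1852 + 12233 = 21244 bar

21000 bar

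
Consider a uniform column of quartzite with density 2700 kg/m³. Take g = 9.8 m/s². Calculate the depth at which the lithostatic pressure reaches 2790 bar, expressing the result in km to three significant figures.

h = P/(ρg) = 2790 bar / (2700 kg/m³ × 9.8 m/s²) = 2.790×10^8 Pa / 26460 Pa/m = 10544 m
= 10.544 km

10.5 km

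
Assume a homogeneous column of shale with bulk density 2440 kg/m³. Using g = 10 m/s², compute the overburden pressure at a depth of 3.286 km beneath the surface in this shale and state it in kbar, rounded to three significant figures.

0.802 kbar

shale: 2440 kg/m³ × 10 m/s² × 3286 m = 8.018×10^7 Pa = 0.8018 kbar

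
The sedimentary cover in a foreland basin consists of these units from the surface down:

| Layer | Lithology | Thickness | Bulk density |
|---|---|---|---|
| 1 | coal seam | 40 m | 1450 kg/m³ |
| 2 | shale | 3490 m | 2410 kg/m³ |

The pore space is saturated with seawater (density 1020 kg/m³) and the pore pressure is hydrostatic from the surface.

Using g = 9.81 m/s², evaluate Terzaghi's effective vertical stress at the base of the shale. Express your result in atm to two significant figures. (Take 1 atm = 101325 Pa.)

Overburden (lithostatic) stress σ_v:
coal seam: 1450 kg/m³ × 9.81 m/s² × 40 m = 5.690×10^5 Pa = 0.5690 MPa
shale: 2410 kg/m³ × 9.81 m/s² × 3490 m = 8.251×10^7 Pa = 82.51 MPa
Total = 0.5690 + 82.51 = 83.080 MPa
Pore pressure P_p = 1020 kg/m³ × 9.81 m/s² × 3530 m = 3.532×10^7 Pa = 35.32 MPa
Effective stress σ' = σ_v − P_p = 83.08 − 35.32 = 47.758 MPa = 471.34 atm

470 atm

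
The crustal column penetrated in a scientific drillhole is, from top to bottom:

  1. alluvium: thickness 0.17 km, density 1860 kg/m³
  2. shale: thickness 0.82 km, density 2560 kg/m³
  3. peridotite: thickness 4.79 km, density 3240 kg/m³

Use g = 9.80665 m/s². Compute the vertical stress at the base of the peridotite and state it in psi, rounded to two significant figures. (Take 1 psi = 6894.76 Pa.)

26000 psi

alluvium: 1860 kg/m³ × 9.80665 m/s² × 170 m = 3.101×10^6 Pa = 449.7 psi
shale: 2560 kg/m³ × 9.80665 m/s² × 820 m = 2.059×10^7 Pa = 2986 psi
peridotite: 3240 kg/m³ × 9.80665 m/s² × 4790 m = 1.522×10^8 Pa = 22074 psi
Total = 449.7 + 2986 + 22074 = 25510 psi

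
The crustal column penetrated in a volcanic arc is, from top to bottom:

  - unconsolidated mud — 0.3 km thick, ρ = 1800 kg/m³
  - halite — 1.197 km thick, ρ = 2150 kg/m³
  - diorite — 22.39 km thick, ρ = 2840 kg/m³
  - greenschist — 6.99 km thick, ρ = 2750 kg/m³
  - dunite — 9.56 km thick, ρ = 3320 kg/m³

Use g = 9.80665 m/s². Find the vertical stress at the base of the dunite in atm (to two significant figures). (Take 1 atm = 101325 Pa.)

11000 atm

unconsolidated mud: 1800 kg/m³ × 9.80665 m/s² × 300 m = 5.296×10^6 Pa = 52.26 atm
halite: 2150 kg/m³ × 9.80665 m/s² × 1197 m = 2.524×10^7 Pa = 249.1 atm
diorite: 2840 kg/m³ × 9.80665 m/s² × 22390 m = 6.236×10^8 Pa = 6154 atm
greenschist: 2750 kg/m³ × 9.80665 m/s² × 6990 m = 1.885×10^8 Pa = 1860 atm
dunite: 3320 kg/m³ × 9.80665 m/s² × 9560 m = 3.113×10^8 Pa = 3072 atm
Total = 52.26 + 249.1 + 6154 + 1860 + 3072 = 11388 atm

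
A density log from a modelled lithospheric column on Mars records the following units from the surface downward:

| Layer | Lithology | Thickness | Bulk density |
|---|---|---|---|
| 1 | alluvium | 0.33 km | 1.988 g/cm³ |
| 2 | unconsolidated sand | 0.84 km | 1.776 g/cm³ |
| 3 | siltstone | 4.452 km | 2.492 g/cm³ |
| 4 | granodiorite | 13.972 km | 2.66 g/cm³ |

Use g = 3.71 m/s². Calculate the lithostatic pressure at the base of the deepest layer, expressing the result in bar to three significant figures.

1870 bar

alluvium: 1988 kg/m³ × 3.71 m/s² × 330 m = 2.434×10^6 Pa = 24.34 bar
unconsolidated sand: 1776 kg/m³ × 3.71 m/s² × 840 m = 5.535×10^6 Pa = 55.35 bar
siltstone: 2492 kg/m³ × 3.71 m/s² × 4452 m = 4.116×10^7 Pa = 411.6 bar
granodiorite: 2660 kg/m³ × 3.71 m/s² × 13972 m = 1.379×10^8 Pa = 1379 bar
Total = 24.34 + 55.35 + 411.6 + 1379 = 1870.1 bar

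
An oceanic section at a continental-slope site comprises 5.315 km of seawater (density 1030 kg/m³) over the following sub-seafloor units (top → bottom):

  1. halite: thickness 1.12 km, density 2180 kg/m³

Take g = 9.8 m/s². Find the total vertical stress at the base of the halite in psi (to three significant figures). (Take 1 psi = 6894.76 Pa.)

11300 psi

seawater: 1030 kg/m³ × 9.8 m/s² × 5315 m = 5.365×10^7 Pa = 7781 psi
halite: 2180 kg/m³ × 9.8 m/s² × 1120 m = 2.393×10^7 Pa = 3470 psi
Total = 7781 + 3470 = 11252 psi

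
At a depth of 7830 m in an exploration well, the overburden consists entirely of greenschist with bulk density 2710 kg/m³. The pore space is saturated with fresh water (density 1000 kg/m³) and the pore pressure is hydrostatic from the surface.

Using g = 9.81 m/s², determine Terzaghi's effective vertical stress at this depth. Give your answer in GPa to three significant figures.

Overburden (lithostatic) stress σ_v:
greenschist: 2710 kg/m³ × 9.81 m/s² × 7830 m = 2.082×10^8 Pa = 208.2 MPa
Pore pressure P_p = 1000 kg/m³ × 9.81 m/s² × 7830 m = 7.681×10^7 Pa = 76.81 MPa
Effective stress σ' = σ_v − P_p = 208.2 − 76.81 = 131.35 MPa = 0.13135 GPa

0.131 GPa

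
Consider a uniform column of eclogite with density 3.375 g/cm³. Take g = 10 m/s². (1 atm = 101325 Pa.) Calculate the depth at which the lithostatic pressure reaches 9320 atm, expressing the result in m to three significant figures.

h = P/(ρg) = 9320 atm / (3375 kg/m³ × 10 m/s²) = 9.443×10^8 Pa / 33750 Pa/m = 27981 m

28000 m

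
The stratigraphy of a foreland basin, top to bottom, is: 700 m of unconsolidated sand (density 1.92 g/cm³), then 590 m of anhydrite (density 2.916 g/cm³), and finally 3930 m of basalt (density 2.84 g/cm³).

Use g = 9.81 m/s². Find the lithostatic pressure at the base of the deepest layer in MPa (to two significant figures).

140 MPa

unconsolidated sand: 1920 kg/m³ × 9.81 m/s² × 700 m = 1.318×10^7 Pa = 13.18 MPa
anhydrite: 2916 kg/m³ × 9.81 m/s² × 590 m = 1.688×10^7 Pa = 16.88 MPa
basalt: 2840 kg/m³ × 9.81 m/s² × 3930 m = 1.095×10^8 Pa = 109.5 MPa
Total = 13.18 + 16.88 + 109.5 = 139.55 MPa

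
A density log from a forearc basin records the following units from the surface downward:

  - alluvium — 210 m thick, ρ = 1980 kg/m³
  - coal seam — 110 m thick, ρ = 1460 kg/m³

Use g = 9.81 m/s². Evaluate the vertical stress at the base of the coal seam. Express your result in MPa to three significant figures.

5.65 MPa

alluvium: 1980 kg/m³ × 9.81 m/s² × 210 m = 4.079×10^6 Pa = 4.079 MPa
coal seam: 1460 kg/m³ × 9.81 m/s² × 110 m = 1.575×10^6 Pa = 1.575 MPa
Total = 4.079 + 1.575 = 5.6545 MPa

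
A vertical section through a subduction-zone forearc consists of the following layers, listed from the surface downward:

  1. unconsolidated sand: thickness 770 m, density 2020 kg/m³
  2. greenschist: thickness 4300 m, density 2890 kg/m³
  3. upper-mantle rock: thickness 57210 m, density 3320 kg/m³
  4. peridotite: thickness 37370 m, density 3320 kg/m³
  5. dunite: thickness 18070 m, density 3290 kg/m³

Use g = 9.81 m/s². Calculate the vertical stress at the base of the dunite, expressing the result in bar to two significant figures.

38000 bar

unconsolidated sand: 2020 kg/m³ × 9.81 m/s² × 770 m = 1.526×10^7 Pa = 152.6 bar
greenschist: 2890 kg/m³ × 9.81 m/s² × 4300 m = 1.219×10^8 Pa = 1219 bar
upper-mantle rock: 3320 kg/m³ × 9.81 m/s² × 57210 m = 1.863×10^9 Pa = 18633 bar
peridotite: 3320 kg/m³ × 9.81 m/s² × 37370 m = 1.217×10^9 Pa = 12171 bar
dunite: 3290 kg/m³ × 9.81 m/s² × 18070 m = 5.832×10^8 Pa = 5832 bar
Total = 152.6 + 1219 + 18633 + 12171 + 5832 = 38008 bar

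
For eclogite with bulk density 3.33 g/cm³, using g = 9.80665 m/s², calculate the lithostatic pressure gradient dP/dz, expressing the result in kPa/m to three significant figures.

32.7 kPa/m

dP/dz = ρg = 3330 kg/m³ × 9.80665 m/s² = 32656 Pa/m
= 32656 Pa/m × (1 kPa/m / 1000.0 Pa/m) = 32.656 kPa/m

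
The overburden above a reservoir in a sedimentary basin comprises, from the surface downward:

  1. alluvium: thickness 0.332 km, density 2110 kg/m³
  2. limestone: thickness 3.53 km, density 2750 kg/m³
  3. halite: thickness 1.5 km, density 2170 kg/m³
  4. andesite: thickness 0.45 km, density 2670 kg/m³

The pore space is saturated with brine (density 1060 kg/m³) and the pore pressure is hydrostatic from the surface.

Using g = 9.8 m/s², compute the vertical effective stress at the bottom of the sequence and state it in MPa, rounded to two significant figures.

Overburden (lithostatic) stress σ_v:
alluvium: 2110 kg/m³ × 9.8 m/s² × 332 m = 6.865×10^6 Pa = 6.865 MPa
limestone: 2750 kg/m³ × 9.8 m/s² × 3530 m = 9.513×10^7 Pa = 95.13 MPa
halite: 2170 kg/m³ × 9.8 m/s² × 1500 m = 3.190×10^7 Pa = 31.90 MPa
andesite: 2670 kg/m³ × 9.8 m/s² × 450 m = 1.177×10^7 Pa = 11.77 MPa
Total = 6.865 + 95.13 + 31.90 + 11.77 = 145.67 MPa
Pore pressure P_p = 1060 kg/m³ × 9.8 m/s² × 5812 m = 6.038×10^7 Pa = 60.38 MPa
Effective stress σ' = σ_v − P_p = 145.7 − 60.38 = 85.297 MPa

85 MPa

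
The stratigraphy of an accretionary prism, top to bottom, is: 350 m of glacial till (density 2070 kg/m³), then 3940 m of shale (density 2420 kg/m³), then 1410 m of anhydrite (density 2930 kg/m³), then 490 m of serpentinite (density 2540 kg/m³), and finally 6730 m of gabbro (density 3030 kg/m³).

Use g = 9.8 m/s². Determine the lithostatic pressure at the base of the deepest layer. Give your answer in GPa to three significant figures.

glacial till: 2070 kg/m³ × 9.8 m/s² × 350 m = 7.100×10^6 Pa = 7.100×10^-3 GPa
shale: 2420 kg/m³ × 9.8 m/s² × 3940 m = 9.344×10^7 Pa = 0.09344 GPa
anhydrite: 2930 kg/m³ × 9.8 m/s² × 1410 m = 4.049×10^7 Pa = 0.04049 GPa
serpentinite: 2540 kg/m³ × 9.8 m/s² × 490 m = 1.220×10^7 Pa = 0.01220 GPa
gabbro: 3030 kg/m³ × 9.8 m/s² × 6730 m = 1.998×10^8 Pa = 0.1998 GPa
Total = 7.100×10^-3 + 0.09344 + 0.04049 + 0.01220 + 0.1998 = 0.35307 GPa

0.353 GPa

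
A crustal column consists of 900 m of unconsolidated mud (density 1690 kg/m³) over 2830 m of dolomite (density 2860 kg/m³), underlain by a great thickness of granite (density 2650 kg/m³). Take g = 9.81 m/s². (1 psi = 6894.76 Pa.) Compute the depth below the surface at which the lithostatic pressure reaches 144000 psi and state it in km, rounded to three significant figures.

Pressure at base of upper layers: 1690×9.81×900 + 2860×9.81×2830 = 9.432×10^7 Pa = 13680 psi
Remaining pressure to be supplied by granite: 9.928×10^8 − 9.432×10^7 = 8.985×10^8 Pa
Additional depth in granite = 8.985×10^8 Pa / (2650 kg/m³ × 9.81 m/s²) = 34563 m
Total depth = 3730 m + 34563 m = 38293 m
= 38.293 km

38.3 km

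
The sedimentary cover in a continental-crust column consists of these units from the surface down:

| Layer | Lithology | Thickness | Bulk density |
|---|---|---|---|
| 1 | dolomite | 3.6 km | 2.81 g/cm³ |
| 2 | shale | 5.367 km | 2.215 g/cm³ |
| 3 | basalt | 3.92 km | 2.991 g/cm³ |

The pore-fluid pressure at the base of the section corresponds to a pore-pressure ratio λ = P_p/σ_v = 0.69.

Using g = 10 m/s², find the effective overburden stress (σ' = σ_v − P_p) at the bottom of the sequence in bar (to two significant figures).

1000 bar

Overburden (lithostatic) stress σ_v:
dolomite: 2810 kg/m³ × 10 m/s² × 3600 m = 1.012×10^8 Pa = 101.2 MPa
shale: 2215 kg/m³ × 10 m/s² × 5367 m = 1.189×10^8 Pa = 118.9 MPa
basalt: 2991 kg/m³ × 10 m/s² × 3920 m = 1.172×10^8 Pa = 117.2 MPa
Total = 101.2 + 118.9 + 117.2 = 337.29 MPa
Pore pressure P_p = λ·σ_v = 0.69 × 337.3 MPa = 232.7 MPa
Effective stress σ' = σ_v − P_p = 337.3 − 232.7 = 104.56 MPa = 1045.6 bar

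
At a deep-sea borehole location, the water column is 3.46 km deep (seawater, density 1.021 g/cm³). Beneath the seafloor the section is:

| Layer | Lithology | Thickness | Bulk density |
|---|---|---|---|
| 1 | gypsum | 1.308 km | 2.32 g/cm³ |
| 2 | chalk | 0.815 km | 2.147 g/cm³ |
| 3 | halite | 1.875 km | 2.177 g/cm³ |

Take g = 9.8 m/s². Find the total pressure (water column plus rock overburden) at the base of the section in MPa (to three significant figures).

seawater: 1021 kg/m³ × 9.8 m/s² × 3460 m = 3.462×10^7 Pa = 34.62 MPa
gypsum: 2320 kg/m³ × 9.8 m/s² × 1308 m = 2.974×10^7 Pa = 29.74 MPa
chalk: 2147 kg/m³ × 9.8 m/s² × 815 m = 1.715×10^7 Pa = 17.15 MPa
halite: 2177 kg/m³ × 9.8 m/s² × 1875 m = 4.000×10^7 Pa = 40.00 MPa
Total = 34.62 + 29.74 + 17.15 + 40.00 = 121.51 MPa

122 MPa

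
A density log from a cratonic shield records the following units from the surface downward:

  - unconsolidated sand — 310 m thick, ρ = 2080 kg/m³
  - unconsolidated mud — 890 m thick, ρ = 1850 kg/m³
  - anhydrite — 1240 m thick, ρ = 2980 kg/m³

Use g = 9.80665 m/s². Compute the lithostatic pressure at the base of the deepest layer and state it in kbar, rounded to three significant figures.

unconsolidated sand: 2080 kg/m³ × 9.80665 m/s² × 310 m = 6.323×10^6 Pa = 0.06323 kbar
unconsolidated mud: 1850 kg/m³ × 9.80665 m/s² × 890 m = 1.615×10^7 Pa = 0.1615 kbar
anhydrite: 2980 kg/m³ × 9.80665 m/s² × 1240 m = 3.624×10^7 Pa = 0.3624 kbar
Total = 0.06323 + 0.1615 + 0.3624 = 0.58708 kbar

0.587 kbar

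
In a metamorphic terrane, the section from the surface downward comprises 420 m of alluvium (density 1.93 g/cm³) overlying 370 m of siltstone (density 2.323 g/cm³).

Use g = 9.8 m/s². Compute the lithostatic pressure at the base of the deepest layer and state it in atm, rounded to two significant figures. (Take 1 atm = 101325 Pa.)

160 atm

alluvium: 1930 kg/m³ × 9.8 m/s² × 420 m = 7.944×10^6 Pa = 78.40 atm
siltstone: 2323 kg/m³ × 9.8 m/s² × 370 m = 8.423×10^6 Pa = 83.13 atm
Total = 78.40 + 83.13 = 161.53 atm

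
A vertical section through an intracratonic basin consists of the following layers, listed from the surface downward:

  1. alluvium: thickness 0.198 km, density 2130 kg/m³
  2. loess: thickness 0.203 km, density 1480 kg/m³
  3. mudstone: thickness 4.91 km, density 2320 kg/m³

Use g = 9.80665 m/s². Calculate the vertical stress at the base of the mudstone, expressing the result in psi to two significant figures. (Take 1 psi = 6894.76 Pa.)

17000 psi

alluvium: 2130 kg/m³ × 9.80665 m/s² × 198 m = 4.136×10^6 Pa = 599.9 psi
loess: 1480 kg/m³ × 9.80665 m/s² × 203 m = 2.946×10^6 Pa = 427.3 psi
mudstone: 2320 kg/m³ × 9.80665 m/s² × 4910 m = 1.117×10^8 Pa = 16202 psi
Total = 599.9 + 427.3 + 16202 = 17229 psi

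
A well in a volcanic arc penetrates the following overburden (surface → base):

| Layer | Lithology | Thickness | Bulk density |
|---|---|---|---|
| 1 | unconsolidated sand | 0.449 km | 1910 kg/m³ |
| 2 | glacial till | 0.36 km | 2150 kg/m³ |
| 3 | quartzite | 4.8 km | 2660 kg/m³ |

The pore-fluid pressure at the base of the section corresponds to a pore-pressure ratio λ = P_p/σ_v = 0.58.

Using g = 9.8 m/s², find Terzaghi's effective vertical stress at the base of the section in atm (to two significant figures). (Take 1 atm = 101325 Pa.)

580 atm

Overburden (lithostatic) stress σ_v:
unconsolidated sand: 1910 kg/m³ × 9.8 m/s² × 449 m = 8.404×10^6 Pa = 8.404 MPa
glacial till: 2150 kg/m³ × 9.8 m/s² × 360 m = 7.585×10^6 Pa = 7.585 MPa
quartzite: 2660 kg/m³ × 9.8 m/s² × 4800 m = 1.251×10^8 Pa = 125.1 MPa
Total = 8.404 + 7.585 + 125.1 = 141.12 MPa
Pore pressure P_p = λ·σ_v = 0.58 × 141.1 MPa = 81.85 MPa
Effective stress σ' = σ_v − P_p = 141.1 − 81.85 = 59.269 MPa = 584.94 atm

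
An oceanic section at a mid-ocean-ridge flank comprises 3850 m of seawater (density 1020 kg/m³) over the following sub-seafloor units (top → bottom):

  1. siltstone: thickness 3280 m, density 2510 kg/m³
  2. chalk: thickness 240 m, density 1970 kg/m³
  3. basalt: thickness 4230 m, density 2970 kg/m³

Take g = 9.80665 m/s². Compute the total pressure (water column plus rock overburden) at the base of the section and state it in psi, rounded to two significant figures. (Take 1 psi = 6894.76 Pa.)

seawater: 1020 kg/m³ × 9.80665 m/s² × 3850 m = 3.851×10^7 Pa = 5586 psi
siltstone: 2510 kg/m³ × 9.80665 m/s² × 3280 m = 8.074×10^7 Pa = 11710 psi
chalk: 1970 kg/m³ × 9.80665 m/s² × 240 m = 4.637×10^6 Pa = 672.5 psi
basalt: 2970 kg/m³ × 9.80665 m/s² × 4230 m = 1.232×10^8 Pa = 17869 psi
Total = 5586 + 11710 + 672.5 + 17869 = 35837 psi

36000 psi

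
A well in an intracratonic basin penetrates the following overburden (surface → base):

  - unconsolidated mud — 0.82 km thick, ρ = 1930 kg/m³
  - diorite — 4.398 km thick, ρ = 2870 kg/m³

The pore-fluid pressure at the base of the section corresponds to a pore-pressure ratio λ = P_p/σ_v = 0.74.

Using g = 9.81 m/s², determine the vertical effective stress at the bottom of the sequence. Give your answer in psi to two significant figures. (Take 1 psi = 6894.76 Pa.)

5300 psi

Overburden (lithostatic) stress σ_v:
unconsolidated mud: 1930 kg/m³ × 9.81 m/s² × 820 m = 1.553×10^7 Pa = 15.53 MPa
diorite: 2870 kg/m³ × 9.81 m/s² × 4398 m = 1.238×10^8 Pa = 123.8 MPa
Total = 15.53 + 123.8 = 139.35 MPa
Pore pressure P_p = λ·σ_v = 0.74 × 139.3 MPa = 103.1 MPa
Effective stress σ' = σ_v − P_p = 139.3 − 103.1 = 36.231 MPa = 5254.9 psi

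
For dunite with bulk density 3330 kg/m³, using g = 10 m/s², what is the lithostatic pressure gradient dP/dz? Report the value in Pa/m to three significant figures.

33300 Pa/m

dP/dz = ρg = 3330 kg/m³ × 10 m/s² = 33300 Pa/m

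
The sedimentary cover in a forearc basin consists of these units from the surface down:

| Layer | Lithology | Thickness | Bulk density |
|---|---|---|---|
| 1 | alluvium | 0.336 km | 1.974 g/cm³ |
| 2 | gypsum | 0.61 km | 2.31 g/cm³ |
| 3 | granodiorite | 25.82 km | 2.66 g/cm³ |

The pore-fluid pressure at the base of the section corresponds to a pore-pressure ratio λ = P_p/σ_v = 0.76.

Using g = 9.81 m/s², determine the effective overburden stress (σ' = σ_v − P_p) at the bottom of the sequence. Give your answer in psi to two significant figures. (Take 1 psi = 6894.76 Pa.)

24000 psi

Overburden (lithostatic) stress σ_v:
alluvium: 1974 kg/m³ × 9.81 m/s² × 336 m = 6.507×10^6 Pa = 6.507 MPa
gypsum: 2310 kg/m³ × 9.81 m/s² × 610 m = 1.382×10^7 Pa = 13.82 MPa
granodiorite: 2660 kg/m³ × 9.81 m/s² × 25820 m = 6.738×10^8 Pa = 673.8 MPa
Total = 6.507 + 13.82 + 673.8 = 694.09 MPa
Pore pressure P_p = λ·σ_v = 0.76 × 694.1 MPa = 527.5 MPa
Effective stress σ' = σ_v − P_p = 694.1 − 527.5 = 166.58 MPa = 24161 psi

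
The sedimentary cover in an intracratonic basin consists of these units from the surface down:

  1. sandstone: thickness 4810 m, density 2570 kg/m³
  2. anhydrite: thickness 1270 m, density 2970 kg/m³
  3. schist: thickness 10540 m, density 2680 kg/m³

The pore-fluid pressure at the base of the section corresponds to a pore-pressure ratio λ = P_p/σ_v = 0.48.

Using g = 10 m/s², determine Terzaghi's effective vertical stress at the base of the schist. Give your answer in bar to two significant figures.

Overburden (lithostatic) stress σ_v:
sandstone: 2570 kg/m³ × 10 m/s² × 4810 m = 1.236×10^8 Pa = 123.6 MPa
anhydrite: 2970 kg/m³ × 10 m/s² × 1270 m = 3.772×10^7 Pa = 37.72 MPa
schist: 2680 kg/m³ × 10 m/s² × 10540 m = 2.825×10^8 Pa = 282.5 MPa
Total = 123.6 + 37.72 + 282.5 = 443.81 MPa
Pore pressure P_p = λ·σ_v = 0.48 × 443.8 MPa = 213.0 MPa
Effective stress σ' = σ_v − P_p = 443.8 − 213.0 = 230.78 MPa = 2307.8 bar

2300 bar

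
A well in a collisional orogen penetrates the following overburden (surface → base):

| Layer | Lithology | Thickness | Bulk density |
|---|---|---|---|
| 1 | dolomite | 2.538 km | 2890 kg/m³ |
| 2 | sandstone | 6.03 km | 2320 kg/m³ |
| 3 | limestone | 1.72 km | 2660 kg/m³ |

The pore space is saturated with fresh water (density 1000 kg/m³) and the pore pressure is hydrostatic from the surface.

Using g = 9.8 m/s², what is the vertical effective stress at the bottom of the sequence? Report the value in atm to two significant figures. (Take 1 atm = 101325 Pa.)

Overburden (lithostatic) stress σ_v:
dolomite: 2890 kg/m³ × 9.8 m/s² × 2538 m = 7.188×10^7 Pa = 71.88 MPa
sandstone: 2320 kg/m³ × 9.8 m/s² × 6030 m = 1.371×10^8 Pa = 137.1 MPa
limestone: 2660 kg/m³ × 9.8 m/s² × 1720 m = 4.484×10^7 Pa = 44.84 MPa
Total = 71.88 + 137.1 + 44.84 = 253.82 MPa
Pore pressure P_p = 1000 kg/m³ × 9.8 m/s² × 10288 m = 1.008×10^8 Pa = 100.8 MPa
Effective stress σ' = σ_v − P_p = 253.8 − 100.8 = 152.99 MPa = 1509.9 atm

1500 atm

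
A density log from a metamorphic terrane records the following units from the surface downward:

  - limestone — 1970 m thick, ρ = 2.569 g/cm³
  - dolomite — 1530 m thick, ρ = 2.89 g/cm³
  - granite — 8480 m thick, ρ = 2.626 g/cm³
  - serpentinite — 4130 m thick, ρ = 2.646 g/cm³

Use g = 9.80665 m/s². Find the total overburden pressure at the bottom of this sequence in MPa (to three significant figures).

limestone: 2569 kg/m³ × 9.80665 m/s² × 1970 m = 4.963×10^7 Pa = 49.63 MPa
dolomite: 2890 kg/m³ × 9.80665 m/s² × 1530 m = 4.336×10^7 Pa = 43.36 MPa
granite: 2626 kg/m³ × 9.80665 m/s² × 8480 m = 2.184×10^8 Pa = 218.4 MPa
serpentinite: 2646 kg/m³ × 9.80665 m/s² × 4130 m = 1.072×10^8 Pa = 107.2 MPa
Total = 49.63 + 43.36 + 218.4 + 107.2 = 418.54 MPa

419 MPa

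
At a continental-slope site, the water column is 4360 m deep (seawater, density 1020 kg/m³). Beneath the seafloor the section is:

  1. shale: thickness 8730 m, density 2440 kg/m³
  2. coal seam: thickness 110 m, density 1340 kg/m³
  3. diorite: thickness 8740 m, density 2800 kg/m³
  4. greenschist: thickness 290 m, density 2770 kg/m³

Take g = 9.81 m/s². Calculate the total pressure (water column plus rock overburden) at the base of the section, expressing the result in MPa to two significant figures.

seawater: 1020 kg/m³ × 9.81 m/s² × 4360 m = 4.363×10^7 Pa = 43.63 MPa
shale: 2440 kg/m³ × 9.81 m/s² × 8730 m = 2.090×10^8 Pa = 209.0 MPa
coal seam: 1340 kg/m³ × 9.81 m/s² × 110 m = 1.446×10^6 Pa = 1.446 MPa
diorite: 2800 kg/m³ × 9.81 m/s² × 8740 m = 2.401×10^8 Pa = 240.1 MPa
greenschist: 2770 kg/m³ × 9.81 m/s² × 290 m = 7.880×10^6 Pa = 7.880 MPa
Total = 43.63 + 209.0 + 1.446 + 240.1 + 7.880 = 501.99 MPa

500 MPa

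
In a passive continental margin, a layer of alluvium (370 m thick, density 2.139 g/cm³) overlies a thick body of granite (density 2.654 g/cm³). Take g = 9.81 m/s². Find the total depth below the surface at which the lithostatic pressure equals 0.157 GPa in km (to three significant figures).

6.10 km

Pressure at base of upper layers: 2139×9.81×370 = 7.764×10^6 Pa = 7.764×10^-3 GPa
Remaining pressure to be supplied by granite: 1.570×10^8 − 7.764×10^6 = 1.492×10^8 Pa
Additional depth in granite = 1.492×10^8 Pa / (2654 kg/m³ × 9.81 m/s²) = 5732.0 m
Total depth = 370 m + 5732.0 m = 6102.0 m
= 6.1020 km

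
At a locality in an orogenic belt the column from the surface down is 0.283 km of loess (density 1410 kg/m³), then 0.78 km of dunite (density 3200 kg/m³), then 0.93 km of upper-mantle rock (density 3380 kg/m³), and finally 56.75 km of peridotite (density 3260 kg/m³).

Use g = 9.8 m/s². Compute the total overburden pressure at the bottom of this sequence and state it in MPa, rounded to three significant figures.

loess: 1410 kg/m³ × 9.8 m/s² × 283 m = 3.910×10^6 Pa = 3.910 MPa
dunite: 3200 kg/m³ × 9.8 m/s² × 780 m = 2.446×10^7 Pa = 24.46 MPa
upper-mantle rock: 3380 kg/m³ × 9.8 m/s² × 930 m = 3.081×10^7 Pa = 30.81 MPa
peridotite: 3260 kg/m³ × 9.8 m/s² × 56750 m = 1.813×10^9 Pa = 1813 MPa
Total = 3.910 + 24.46 + 30.81 + 1813 = 1872.2 MPa

1870 MPa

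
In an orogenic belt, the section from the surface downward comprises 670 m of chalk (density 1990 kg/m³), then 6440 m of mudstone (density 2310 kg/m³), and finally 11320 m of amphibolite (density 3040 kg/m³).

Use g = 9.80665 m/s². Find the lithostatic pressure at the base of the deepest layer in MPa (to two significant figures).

chalk: 1990 kg/m³ × 9.80665 m/s² × 670 m = 1.308×10^7 Pa = 13.08 MPa
mudstone: 2310 kg/m³ × 9.80665 m/s² × 6440 m = 1.459×10^8 Pa = 145.9 MPa
amphibolite: 3040 kg/m³ × 9.80665 m/s² × 11320 m = 3.375×10^8 Pa = 337.5 MPa
Total = 13.08 + 145.9 + 337.5 = 496.44 MPa

500 MPa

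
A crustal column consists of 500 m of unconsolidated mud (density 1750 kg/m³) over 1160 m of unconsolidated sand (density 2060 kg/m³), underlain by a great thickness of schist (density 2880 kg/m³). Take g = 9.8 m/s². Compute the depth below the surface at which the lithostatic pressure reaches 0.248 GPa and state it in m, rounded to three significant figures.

9310 m

Pressure at base of upper layers: 1750×9.8×500 + 2060×9.8×1160 = 3.199×10^7 Pa = 0.03199 GPa
Remaining pressure to be supplied by schist: 2.480×10^8 − 3.199×10^7 = 2.160×10^8 Pa
Additional depth in schist = 2.160×10^8 Pa / (2880 kg/m³ × 9.8 m/s²) = 7653.3 m
Total depth = 1660 m + 7653.3 m = 9313.3 m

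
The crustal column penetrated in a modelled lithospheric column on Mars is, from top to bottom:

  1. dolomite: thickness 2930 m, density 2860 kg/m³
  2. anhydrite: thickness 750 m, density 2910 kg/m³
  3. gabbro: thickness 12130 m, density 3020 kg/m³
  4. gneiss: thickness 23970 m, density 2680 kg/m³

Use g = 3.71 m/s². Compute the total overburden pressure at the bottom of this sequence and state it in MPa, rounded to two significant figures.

dolomite: 2860 kg/m³ × 3.71 m/s² × 2930 m = 3.109×10^7 Pa = 31.09 MPa
anhydrite: 2910 kg/m³ × 3.71 m/s² × 750 m = 8.097×10^6 Pa = 8.097 MPa
gabbro: 3020 kg/m³ × 3.71 m/s² × 12130 m = 1.359×10^8 Pa = 135.9 MPa
gneiss: 2680 kg/m³ × 3.71 m/s² × 23970 m = 2.383×10^8 Pa = 238.3 MPa
Total = 31.09 + 8.097 + 135.9 + 238.3 = 413.42 MPa

410 MPa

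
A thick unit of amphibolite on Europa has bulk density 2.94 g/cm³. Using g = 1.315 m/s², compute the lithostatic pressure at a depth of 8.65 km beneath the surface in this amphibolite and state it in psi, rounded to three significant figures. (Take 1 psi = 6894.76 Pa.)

4850 psi

amphibolite: 2940 kg/m³ × 1.315 m/s² × 8650 m = 3.344×10^7 Pa = 4850 psi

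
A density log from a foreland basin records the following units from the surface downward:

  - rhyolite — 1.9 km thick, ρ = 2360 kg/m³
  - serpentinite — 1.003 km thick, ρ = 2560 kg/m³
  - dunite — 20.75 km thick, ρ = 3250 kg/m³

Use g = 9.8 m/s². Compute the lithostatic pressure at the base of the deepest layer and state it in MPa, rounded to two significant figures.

rhyolite: 2360 kg/m³ × 9.8 m/s² × 1900 m = 4.394×10^7 Pa = 43.94 MPa
serpentinite: 2560 kg/m³ × 9.8 m/s² × 1003 m = 2.516×10^7 Pa = 25.16 MPa
dunite: 3250 kg/m³ × 9.8 m/s² × 20750 m = 6.609×10^8 Pa = 660.9 MPa
Total = 43.94 + 25.16 + 660.9 = 729.99 MPa

730 MPa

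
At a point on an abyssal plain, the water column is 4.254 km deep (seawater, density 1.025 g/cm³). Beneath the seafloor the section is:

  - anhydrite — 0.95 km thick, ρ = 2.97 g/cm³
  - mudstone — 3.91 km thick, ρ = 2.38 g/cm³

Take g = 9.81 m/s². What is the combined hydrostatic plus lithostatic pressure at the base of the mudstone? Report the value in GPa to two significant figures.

seawater: 1025 kg/m³ × 9.81 m/s² × 4254 m = 4.278×10^7 Pa = 0.04278 GPa
anhydrite: 2970 kg/m³ × 9.81 m/s² × 950 m = 2.768×10^7 Pa = 0.02768 GPa
mudstone: 2380 kg/m³ × 9.81 m/s² × 3910 m = 9.129×10^7 Pa = 0.09129 GPa
Total = 0.04278 + 0.02768 + 0.09129 = 0.16174 GPa

0.16 GPa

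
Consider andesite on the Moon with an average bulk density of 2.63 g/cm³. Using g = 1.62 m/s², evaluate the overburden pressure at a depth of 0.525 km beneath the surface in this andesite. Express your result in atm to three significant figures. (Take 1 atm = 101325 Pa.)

andesite: 2630 kg/m³ × 1.62 m/s² × 525 m = 2.237×10^6 Pa = 22.08 atm

22.1 atm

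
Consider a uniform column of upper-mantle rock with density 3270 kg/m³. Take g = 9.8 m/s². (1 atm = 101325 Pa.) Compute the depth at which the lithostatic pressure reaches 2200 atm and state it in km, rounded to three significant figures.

6.96 km

h = P/(ρg) = 2200 atm / (3270 kg/m³ × 9.8 m/s²) = 2.229×10^8 Pa / 32046 Pa/m = 6956.1 m
= 6.9561 km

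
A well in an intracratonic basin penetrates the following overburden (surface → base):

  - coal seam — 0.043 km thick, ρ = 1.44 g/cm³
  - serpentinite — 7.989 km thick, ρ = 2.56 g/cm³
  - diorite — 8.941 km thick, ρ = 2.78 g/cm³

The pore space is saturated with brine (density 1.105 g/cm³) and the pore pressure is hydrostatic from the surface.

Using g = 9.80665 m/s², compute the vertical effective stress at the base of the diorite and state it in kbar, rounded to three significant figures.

2.61 kbar

Overburden (lithostatic) stress σ_v:
coal seam: 1440 kg/m³ × 9.80665 m/s² × 43 m = 6.072×10^5 Pa = 0.6072 MPa
serpentinite: 2560 kg/m³ × 9.80665 m/s² × 7989 m = 2.006×10^8 Pa = 200.6 MPa
diorite: 2780 kg/m³ × 9.80665 m/s² × 8941 m = 2.438×10^8 Pa = 243.8 MPa
Total = 0.6072 + 200.6 + 243.8 = 444.93 MPa
Pore pressure P_p = 1105 kg/m³ × 9.80665 m/s² × 16973 m = 1.839×10^8 Pa = 183.9 MPa
Effective stress σ' = σ_v − P_p = 444.9 − 183.9 = 261.00 MPa = 2.6100 kbar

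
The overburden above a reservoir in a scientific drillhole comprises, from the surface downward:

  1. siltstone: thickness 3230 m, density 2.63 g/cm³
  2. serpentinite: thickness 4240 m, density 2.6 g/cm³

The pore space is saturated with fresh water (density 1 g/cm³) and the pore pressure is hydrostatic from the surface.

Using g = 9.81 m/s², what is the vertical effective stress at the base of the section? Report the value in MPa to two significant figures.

Overburden (lithostatic) stress σ_v:
siltstone: 2630 kg/m³ × 9.81 m/s² × 3230 m = 8.333×10^7 Pa = 83.33 MPa
serpentinite: 2600 kg/m³ × 9.81 m/s² × 4240 m = 1.081×10^8 Pa = 108.1 MPa
Total = 83.33 + 108.1 = 191.48 MPa
Pore pressure P_p = 1000 kg/m³ × 9.81 m/s² × 7470 m = 7.328×10^7 Pa = 73.28 MPa
Effective stress σ' = σ_v − P_p = 191.5 − 73.28 = 118.20 MPa

120 MPa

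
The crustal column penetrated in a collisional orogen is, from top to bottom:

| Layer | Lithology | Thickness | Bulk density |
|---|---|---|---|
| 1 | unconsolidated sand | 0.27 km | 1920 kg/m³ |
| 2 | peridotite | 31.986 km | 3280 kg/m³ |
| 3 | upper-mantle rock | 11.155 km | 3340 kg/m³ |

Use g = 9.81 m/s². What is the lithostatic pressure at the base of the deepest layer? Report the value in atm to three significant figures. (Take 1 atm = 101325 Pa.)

13800 atm

unconsolidated sand: 1920 kg/m³ × 9.81 m/s² × 270 m = 5.086×10^6 Pa = 50.19 atm
peridotite: 3280 kg/m³ × 9.81 m/s² × 31986 m = 1.029×10^9 Pa = 10157 atm
upper-mantle rock: 3340 kg/m³ × 9.81 m/s² × 11155 m = 3.655×10^8 Pa = 3607 atm
Total = 50.19 + 10157 + 3607 = 13815 atm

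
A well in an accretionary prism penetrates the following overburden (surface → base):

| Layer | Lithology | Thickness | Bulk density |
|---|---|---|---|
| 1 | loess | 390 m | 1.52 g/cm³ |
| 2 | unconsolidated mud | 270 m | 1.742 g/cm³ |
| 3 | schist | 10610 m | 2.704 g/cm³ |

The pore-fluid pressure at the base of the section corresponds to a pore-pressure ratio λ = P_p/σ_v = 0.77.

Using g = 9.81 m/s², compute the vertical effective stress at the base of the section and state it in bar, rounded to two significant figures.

Overburden (lithostatic) stress σ_v:
loess: 1520 kg/m³ × 9.81 m/s² × 390 m = 5.815×10^6 Pa = 5.815 MPa
unconsolidated mud: 1742 kg/m³ × 9.81 m/s² × 270 m = 4.614×10^6 Pa = 4.614 MPa
schist: 2704 kg/m³ × 9.81 m/s² × 10610 m = 2.814×10^8 Pa = 281.4 MPa
Total = 5.815 + 4.614 + 281.4 = 291.87 MPa
Pore pressure P_p = λ·σ_v = 0.77 × 291.9 MPa = 224.7 MPa
Effective stress σ' = σ_v − P_p = 291.9 − 224.7 = 67.131 MPa = 671.31 bar

670 bar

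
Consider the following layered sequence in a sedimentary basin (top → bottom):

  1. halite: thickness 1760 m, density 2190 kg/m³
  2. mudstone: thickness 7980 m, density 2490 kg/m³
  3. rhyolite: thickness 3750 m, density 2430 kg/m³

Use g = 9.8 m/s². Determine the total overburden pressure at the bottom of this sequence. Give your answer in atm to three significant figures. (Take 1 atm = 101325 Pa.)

halite: 2190 kg/m³ × 9.8 m/s² × 1760 m = 3.777×10^7 Pa = 372.8 atm
mudstone: 2490 kg/m³ × 9.8 m/s² × 7980 m = 1.947×10^8 Pa = 1922 atm
rhyolite: 2430 kg/m³ × 9.8 m/s² × 3750 m = 8.930×10^7 Pa = 881.3 atm
Total = 372.8 + 1922 + 881.3 = 3176.0 atm

3180 atm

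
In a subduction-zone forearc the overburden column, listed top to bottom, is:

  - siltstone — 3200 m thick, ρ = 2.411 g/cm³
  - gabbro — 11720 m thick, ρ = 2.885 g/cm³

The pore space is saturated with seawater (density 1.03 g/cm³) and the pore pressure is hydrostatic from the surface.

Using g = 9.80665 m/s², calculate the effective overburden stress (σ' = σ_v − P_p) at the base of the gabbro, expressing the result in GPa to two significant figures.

0.26 GPa

Overburden (lithostatic) stress σ_v:
siltstone: 2411 kg/m³ × 9.80665 m/s² × 3200 m = 7.566×10^7 Pa = 75.66 MPa
gabbro: 2885 kg/m³ × 9.80665 m/s² × 11720 m = 3.316×10^8 Pa = 331.6 MPa
Total = 75.66 + 331.6 = 407.24 MPa
Pore pressure P_p = 1030 kg/m³ × 9.80665 m/s² × 14920 m = 1.507×10^8 Pa = 150.7 MPa
Effective stress σ' = σ_v − P_p = 407.2 − 150.7 = 256.54 MPa = 0.25654 GPa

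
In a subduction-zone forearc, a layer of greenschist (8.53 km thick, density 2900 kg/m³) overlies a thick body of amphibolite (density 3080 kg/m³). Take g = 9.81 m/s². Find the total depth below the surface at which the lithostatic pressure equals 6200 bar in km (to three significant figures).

Pressure at base of upper layers: 2900×9.81×8530 = 2.427×10^8 Pa = 2427 bar
Remaining pressure to be supplied by amphibolite: 6.200×10^8 − 2.427×10^8 = 3.773×10^8 Pa
Additional depth in amphibolite = 3.773×10^8 Pa / (3080 kg/m³ × 9.81 m/s²) = 12488 m
Total depth = 8530 m + 12488 m = 21018 m
= 21.018 km

21.0 km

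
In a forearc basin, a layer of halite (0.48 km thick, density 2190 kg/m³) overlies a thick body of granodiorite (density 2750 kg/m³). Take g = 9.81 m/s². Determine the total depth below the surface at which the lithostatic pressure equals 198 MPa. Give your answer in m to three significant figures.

7440 m

Pressure at base of upper layers: 2190×9.81×480 = 1.031×10^7 Pa = 10.31 MPa
Remaining pressure to be supplied by granodiorite: 1.980×10^8 − 1.031×10^7 = 1.877×10^8 Pa
Additional depth in granodiorite = 1.877×10^8 Pa / (2750 kg/m³ × 9.81 m/s²) = 6957.2 m
Total depth = 480 m + 6957.2 m = 7437.2 m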